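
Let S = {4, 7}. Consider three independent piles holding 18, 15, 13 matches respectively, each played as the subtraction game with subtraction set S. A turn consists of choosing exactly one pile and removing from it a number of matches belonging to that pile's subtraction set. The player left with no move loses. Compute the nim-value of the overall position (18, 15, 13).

0

All piles use S = {4, 7}:
n :  0  1  2  3  4  5  6  7  8  9 10 11 12 13 14 15 16 17 18
G :  0  0  0  0  1  1  1  1  2  2  2  0  0  0  0  1  1  1  1
Pile A: G(18) = 1.
Pile B: G(15) = 1.
Pile C: G(13) = 0.
Combined Grundy value = 1 ⊕ 1 ⊕ 0 = 0.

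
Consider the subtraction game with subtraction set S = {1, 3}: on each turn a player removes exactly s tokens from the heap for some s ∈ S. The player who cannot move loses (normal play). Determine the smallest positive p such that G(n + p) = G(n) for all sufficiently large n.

G(0) = 0
G(1) = mex{0} = 1
G(2) = mex{1} = 0
G(3) = mex{0,0} = 1
G(4) = mex{1,1} = 0
G(5) = mex{0,0} = 1
G(6) = mex{1,1} = 0
G(7) = mex{0,0} = 1
G(8) = mex{1,1} = 0
G(9) = mex{0,0} = 1
G(10) = mex{1,1} = 0
G(11) = mex{0,0} = 1
G(12) = mex{1,1} = 0
G(13) = mex{0,0} = 1
G(14) = mex{1,1} = 0
G(n+2) = G(n) holds for n = 0,…,2 (a full window of length max(S) = 3), so the sequence is purely periodic with period 2.

2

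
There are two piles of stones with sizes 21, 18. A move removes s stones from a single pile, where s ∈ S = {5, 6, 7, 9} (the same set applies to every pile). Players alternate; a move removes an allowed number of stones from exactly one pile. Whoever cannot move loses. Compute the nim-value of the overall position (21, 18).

All piles use S = {5, 6, 7, 9}:
G(0) = 0
G(1) = mex{} = 0
G(2) = mex{} = 0
G(3) = mex{} = 0
G(4) = mex{} = 0
G(5) = mex{0} = 1
G(6) = mex{0,0} = 1
G(7) = mex{0,0,0} = 1
G(8) = mex{0,0,0} = 1
G(9) = mex{0,0,0,0} = 1
G(10) = mex{1,0,0,0} = 2
G(11) = mex{1,1,0,0} = 2
G(12) = mex{1,1,1,0} = 2
G(13) = mex{1,1,1,0} = 2
G(14) = mex{1,1,1,1} = 0
G(15) = mex{2,1,1,1} = 0
G(16) = mex{2,2,1,1} = 0
G(17) = mex{2,2,2,1} = 0
G(18) = mex{2,2,2,1} = 0
G(19) = mex{0,2,2,2} = 1
G(20) = mex{0,0,2,2} = 1
G(21) = mex{0,0,0,2} = 1
Pile A: G(21) = 1.
Pile B: G(18) = 0.
Combined Grundy value = 1 ⊕ 0 = 1.

1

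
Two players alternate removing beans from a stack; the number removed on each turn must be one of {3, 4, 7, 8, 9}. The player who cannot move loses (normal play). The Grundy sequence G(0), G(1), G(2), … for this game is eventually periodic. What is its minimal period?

12

n :  0  1  2  3  4  5  6  7  8  9 10 11 12 13 14 15 16 17 18 19 20 21 22 23 24 25
G :  0  0  0  1  1  1  2  2  2  3  3  3  0  0  0  1  1  1  2  2  2  3  3  3  0  0
G(n+12) = G(n) holds for n = 0,…,8 (a full window of length max(S) = 9), so the sequence is purely periodic with period 12.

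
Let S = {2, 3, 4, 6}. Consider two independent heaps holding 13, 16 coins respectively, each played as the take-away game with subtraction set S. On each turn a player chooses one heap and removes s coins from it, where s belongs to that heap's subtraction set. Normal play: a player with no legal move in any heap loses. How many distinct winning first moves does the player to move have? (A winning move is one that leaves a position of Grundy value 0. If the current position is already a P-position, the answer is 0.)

All heaps use S = {2, 3, 4, 6}:
n :  0  1  2  3  4  5  6  7  8  9 10 11 12 13 14 15 16
G :  0  0  1  1  2  2  3  3  0  0  1  1  2  2  3  3  0
Heap A: G(13) = 2.
Heap B: G(16) = 0.
Combined Grundy value = 2 ⊕ 0 = 2.
A winning move leaves total XOR = 0, i.e. changes one component's Grundy value g to g ⊕ X where X is the current total.
Heap A: need g' = 2⊕2 = 0. Options: 13−2→G=1, 13−3→G=1, 13−4→G=0, 13−6→G=3. Hits: 1.
Heap B: need g' = 0⊕2 = 2. Options: 16−2→G=3, 16−3→G=2, 16−4→G=2, 16−6→G=1. Hits: 2.

3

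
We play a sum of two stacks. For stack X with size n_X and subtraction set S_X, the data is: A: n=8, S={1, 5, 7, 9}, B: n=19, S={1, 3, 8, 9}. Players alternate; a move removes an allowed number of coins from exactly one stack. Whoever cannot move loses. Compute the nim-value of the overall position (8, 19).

Stack A, S = {1, 5, 7, 9}:
G(0) = 0
G(1) = mex{0} = 1
G(2) = mex{1} = 0
G(3) = mex{0} = 1
G(4) = mex{1} = 0
G(5) = mex{0,0} = 1
G(6) = mex{1,1} = 0
G(7) = mex{0,0,0} = 1
G(8) = mex{1,1,1} = 0
G_A(8) = 0.
Stack B, S = {1, 3, 8, 9}:
G(0) = 0
G(1) = mex{0} = 1
G(2) = mex{1} = 0
G(3) = mex{0,0} = 1
G(4) = mex{1,1} = 0
G(5) = mex{0,0} = 1
G(6) = mex{1,1} = 0
G(7) = mex{0,0} = 1
G(8) = mex{1,1,0} = 2
G(9) = mex{2,0,1,0} = 3
G(10) = mex{3,1,0,1} = 2
G(11) = mex{2,2,1,0} = 3
G(12) = mex{3,3,0,1} = 2
G(13) = mex{2,2,1,0} = 3
G(14) = mex{3,3,0,1} = 2
G(15) = mex{2,2,1,0} = 3
G(16) = mex{3,3,2,1} = 0
G(17) = mex{0,2,3,2} = 1
G(18) = mex{1,3,2,3} = 0
G(19) = mex{0,0,3,2} = 1
G_B(19) = 1.
Combined Grundy value = 0 ⊕ 1 = 1.

1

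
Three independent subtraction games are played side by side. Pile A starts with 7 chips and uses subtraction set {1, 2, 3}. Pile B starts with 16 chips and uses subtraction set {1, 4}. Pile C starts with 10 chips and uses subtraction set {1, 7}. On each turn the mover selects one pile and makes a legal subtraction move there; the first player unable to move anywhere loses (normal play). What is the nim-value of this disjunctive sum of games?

2

Pile A, S = {1, 2, 3}:
n : 0 1 2 3 4 5 6 7
G : 0 1 2 3 0 1 2 3
G_A(7) = 3.
Pile B, S = {1, 4}:
n :  0  1  2  3  4  5  6  7  8  9 10 11 12 13 14 15 16
G :  0  1  0  1  2  0  1  0  1  2  0  1  0  1  2  0  1
G_B(16) = 1.
Pile C, S = {1, 7}:
n :  0  1  2  3  4  5  6  7  8  9 10
G :  0  1  0  1  0  1  0  1  0  1  0
G_C(10) = 0.
Combined Grundy value = 3 ⊕ 1 ⊕ 0 = 2.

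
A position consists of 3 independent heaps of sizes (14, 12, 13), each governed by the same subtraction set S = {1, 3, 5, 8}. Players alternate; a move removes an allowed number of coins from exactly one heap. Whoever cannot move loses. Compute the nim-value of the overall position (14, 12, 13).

3

All heaps use S = {1, 3, 5, 8}:
n :  0  1  2  3  4  5  6  7  8  9 10 11 12 13 14
G :  0  1  0  1  0  1  0  1  2  3  2  3  2  0  1
Heap A: G(14) = 1.
Heap B: G(12) = 2.
Heap C: G(13) = 0.
Combined Grundy value = 1 ⊕ 2 ⊕ 0 = 3.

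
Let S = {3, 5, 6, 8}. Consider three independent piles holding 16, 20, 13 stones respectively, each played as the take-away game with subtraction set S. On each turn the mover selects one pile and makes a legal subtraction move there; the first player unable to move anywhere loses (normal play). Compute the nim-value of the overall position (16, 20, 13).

All piles use S = {3, 5, 6, 8}:
G(0) = 0
G(1) = mex{} = 0
G(2) = mex{} = 0
G(3) = mex{0} = 1
G(4) = mex{0} = 1
G(5) = mex{0,0} = 1
G(6) = mex{1,0,0} = 2
G(7) = mex{1,0,0} = 2
G(8) = mex{1,1,0,0} = 2
G(9) = mex{2,1,1,0} = 3
G(10) = mex{2,1,1,0} = 3
G(11) = mex{2,2,1,1} = 0
G(12) = mex{3,2,2,1} = 0
G(13) = mex{3,2,2,1} = 0
G(14) = mex{0,3,2,2} = 1
G(15) = mex{0,3,3,2} = 1
G(16) = mex{0,0,3,2} = 1
G(17) = mex{1,0,0,3} = 2
G(18) = mex{1,0,0,3} = 2
G(19) = mex{1,1,0,0} = 2
G(20) = mex{2,1,1,0} = 3
Pile A: G(16) = 1.
Pile B: G(20) = 3.
Pile C: G(13) = 0.
Combined Grundy value = 1 ⊕ 3 ⊕ 0 = 2.

2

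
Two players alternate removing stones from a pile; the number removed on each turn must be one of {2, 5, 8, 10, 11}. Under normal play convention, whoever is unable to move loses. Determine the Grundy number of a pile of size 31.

G(0) = 0
G(1) = mex{} = 0
G(2) = mex{0} = 1
G(3) = mex{0} = 1
G(4) = mex{1} = 0
G(5) = mex{1,0} = 2
G(6) = mex{0,0} = 1
G(7) = mex{2,1} = 0
G(8) = mex{1,1,0} = 2
G(9) = mex{0,0,0} = 1
G(10) = mex{2,2,1,0} = 3
G(11) = mex{1,1,1,0,0} = 2
G(12) = mex{3,0,0,1,0} = 2
G(13) = mex{2,2,2,1,1} = 0
G(14) = mex{2,1,1,0,1} = 3
G(15) = mex{0,3,0,2,0} = 1
G(16) = mex{3,2,2,1,2} = 0
G(17) = mex{1,2,1,0,1} = 3
G(18) = mex{0,0,3,2,0} = 1
G(19) = mex{3,3,2,1,2} = 0
G(20) = mex{1,1,2,3,1} = 0
G(21) = mex{0,0,0,2,3} = 1
G(22) = mex{0,3,3,2,2} = 1
G(23) = mex{1,1,1,0,2} = 3
G(24) = mex{1,0,0,3,0} = 2
G(25) = mex{3,0,3,1,3} = 2
G(26) = mex{2,1,1,0,1} = 3
G(27) = mex{2,1,0,3,0} = 4
G(28) = mex{3,3,0,1,3} = 2
G(29) = mex{4,2,1,0,1} = 3
G(30) = mex{2,2,1,0,0} = 3
G(31) = mex{3,3,3,1,0} = 2

2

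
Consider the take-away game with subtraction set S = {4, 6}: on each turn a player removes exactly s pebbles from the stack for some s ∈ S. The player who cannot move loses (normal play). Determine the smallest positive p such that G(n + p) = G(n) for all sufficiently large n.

G(0) = 0
G(1) = mex{} = 0
G(2) = mex{} = 0
G(3) = mex{} = 0
G(4) = mex{0} = 1
G(5) = mex{0} = 1
G(6) = mex{0,0} = 1
G(7) = mex{0,0} = 1
G(8) = mex{1,0} = 2
G(9) = mex{1,0} = 2
G(10) = mex{1,1} = 0
G(11) = mex{1,1} = 0
G(12) = mex{2,1} = 0
G(13) = mex{2,1} = 0
G(14) = mex{0,2} = 1
G(15) = mex{0,2} = 1
G(16) = mex{0,0} = 1
G(17) = mex{0,0} = 1
G(18) = mex{1,0} = 2
G(19) = mex{1,0} = 2
G(20) = mex{1,1} = 0
G(21) = mex{1,1} = 0
G(n+10) = G(n) holds for n = 0,…,5 (a full window of length max(S) = 6), so the sequence is purely periodic with period 10.

10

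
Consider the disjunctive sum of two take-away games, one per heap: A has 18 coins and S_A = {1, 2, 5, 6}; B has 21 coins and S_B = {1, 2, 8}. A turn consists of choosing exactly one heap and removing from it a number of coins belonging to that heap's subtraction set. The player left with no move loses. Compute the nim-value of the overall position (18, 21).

Heap A, S = {1, 2, 5, 6}:
G(0) = 0
G(1) = mex{0} = 1
G(2) = mex{1,0} = 2
G(3) = mex{2,1} = 0
G(4) = mex{0,2} = 1
G(5) = mex{1,0,0} = 2
G(6) = mex{2,1,1,0} = 3
G(7) = mex{3,2,2,1} = 0
G(8) = mex{0,3,0,2} = 1
G(9) = mex{1,0,1,0} = 2
G(10) = mex{2,1,2,1} = 0
G(11) = mex{0,2,3,2} = 1
G(12) = mex{1,0,0,3} = 2
G(13) = mex{2,1,1,0} = 3
G(14) = mex{3,2,2,1} = 0
G(15) = mex{0,3,0,2} = 1
G(16) = mex{1,0,1,0} = 2
G(17) = mex{2,1,2,1} = 0
G(18) = mex{0,2,3,2} = 1
G_A(18) = 1.
Heap B, S = {1, 2, 8}:
G(0) = 0
G(1) = mex{0} = 1
G(2) = mex{1,0} = 2
G(3) = mex{2,1} = 0
G(4) = mex{0,2} = 1
G(5) = mex{1,0} = 2
G(6) = mex{2,1} = 0
G(7) = mex{0,2} = 1
G(8) = mex{1,0,0} = 2
G(9) = mex{2,1,1} = 0
G(10) = mex{0,2,2} = 1
G(11) = mex{1,0,0} = 2
G(12) = mex{2,1,1} = 0
G(13) = mex{0,2,2} = 1
G(14) = mex{1,0,0} = 2
G(15) = mex{2,1,1} = 0
G(16) = mex{0,2,2} = 1
G(17) = mex{1,0,0} = 2
G(18) = mex{2,1,1} = 0
G(19) = mex{0,2,2} = 1
G(20) = mex{1,0,0} = 2
G(21) = mex{2,1,1} = 0
G_B(21) = 0.
Combined Grundy value = 1 ⊕ 0 = 1.

1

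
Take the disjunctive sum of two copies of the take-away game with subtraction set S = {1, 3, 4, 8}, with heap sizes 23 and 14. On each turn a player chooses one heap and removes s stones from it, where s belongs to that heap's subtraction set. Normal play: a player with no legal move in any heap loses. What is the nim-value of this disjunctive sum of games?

0

All heaps use S = {1, 3, 4, 8}:
n :  0  1  2  3  4  5  6  7  8  9 10 11 12 13 14 15 16 17 18 19 20 21 22 23
G :  0  1  0  1  2  3  2  0  1  0  1  2  3  2  0  1  0  1  2  3  2  0  1  0
Heap A: G(23) = 0.
Heap B: G(14) = 0.
Combined Grundy value = 0 ⊕ 0 = 0.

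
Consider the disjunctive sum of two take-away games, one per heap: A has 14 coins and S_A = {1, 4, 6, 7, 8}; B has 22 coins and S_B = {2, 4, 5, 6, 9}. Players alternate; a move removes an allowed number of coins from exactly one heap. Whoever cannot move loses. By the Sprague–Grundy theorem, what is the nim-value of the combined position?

Heap A, S = {1, 4, 6, 7, 8}:
G(0) = 0
G(1) = mex{0} = 1
G(2) = mex{1} = 0
G(3) = mex{0} = 1
G(4) = mex{1,0} = 2
G(5) = mex{2,1} = 0
G(6) = mex{0,0,0} = 1
G(7) = mex{1,1,1,0} = 2
G(8) = mex{2,2,0,1,0} = 3
G(9) = mex{3,0,1,0,1} = 2
G(10) = mex{2,1,2,1,0} = 3
G(11) = mex{3,2,0,2,1} = 4
G(12) = mex{4,3,1,0,2} = 5
G(13) = mex{5,2,2,1,0} = 3
G(14) = mex{3,3,3,2,1} = 0
G_A(14) = 0.
Heap B, S = {2, 4, 5, 6, 9}:
n :  0  1  2  3  4  5  6  7  8  9 10 11 12 13 14 15 16 17 18 19 20 21 22
G :  0  0  1  1  2  2  3  3  0  4  1  0  2  1  3  2  4  3  0  0  1  1  2
G_B(22) = 2.
Combined Grundy value = 0 ⊕ 2 = 2.

2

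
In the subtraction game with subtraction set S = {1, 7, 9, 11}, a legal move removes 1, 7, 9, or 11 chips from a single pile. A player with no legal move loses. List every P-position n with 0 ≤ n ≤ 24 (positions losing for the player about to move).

0, 2, 4, 6, 8, 10, 12, 14, 16, 18, 20, 22, 24

G(0) = 0
G(1) = mex{0} = 1
G(2) = mex{1} = 0
G(3) = mex{0} = 1
G(4) = mex{1} = 0
G(5) = mex{0} = 1
G(6) = mex{1} = 0
G(7) = mex{0,0} = 1
G(8) = mex{1,1} = 0
G(9) = mex{0,0,0} = 1
G(10) = mex{1,1,1} = 0
G(11) = mex{0,0,0,0} = 1
G(12) = mex{1,1,1,1} = 0
G(13) = mex{0,0,0,0} = 1
G(14) = mex{1,1,1,1} = 0
G(15) = mex{0,0,0,0} = 1
G(16) = mex{1,1,1,1} = 0
G(17) = mex{0,0,0,0} = 1
G(18) = mex{1,1,1,1} = 0
G(19) = mex{0,0,0,0} = 1
G(20) = mex{1,1,1,1} = 0
G(21) = mex{0,0,0,0} = 1
G(22) = mex{1,1,1,1} = 0
G(23) = mex{0,0,0,0} = 1
G(24) = mex{1,1,1,1} = 0
P-positions are exactly the n with G(n) = 0.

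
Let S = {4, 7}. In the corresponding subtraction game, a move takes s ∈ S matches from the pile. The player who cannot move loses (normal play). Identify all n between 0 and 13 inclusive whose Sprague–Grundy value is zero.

n :  0  1  2  3  4  5  6  7  8  9 10 11 12 13
G :  0  0  0  0  1  1  1  1  2  2  2  0  0  0
P-positions are exactly the n with G(n) = 0.

0, 1, 2, 3, 11, 12, 13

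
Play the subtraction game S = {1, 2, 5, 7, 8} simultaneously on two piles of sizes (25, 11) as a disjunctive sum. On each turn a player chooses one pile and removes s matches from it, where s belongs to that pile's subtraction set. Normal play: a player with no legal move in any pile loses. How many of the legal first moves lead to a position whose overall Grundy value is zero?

5

All piles use S = {1, 2, 5, 7, 8}:
n :  0  1  2  3  4  5  6  7  8  9 10 11 12 13 14 15 16 17 18 19 20 21 22 23 24 25
G :  0  1  2  0  1  2  0  1  2  0  1  2  0  1  2  0  1  2  0  1  2  0  1  2  0  1
Pile A: G(25) = 1.
Pile B: G(11) = 2.
Combined Grundy value = 1 ⊕ 2 = 3.
A winning move leaves total XOR = 0, i.e. changes one component's Grundy value g to g ⊕ X where X is the current total.
Pile A: need g' = 1⊕3 = 2. Options: 25−1→G=0, 25−2→G=2, 25−5→G=2, 25−7→G=0, 25−8→G=2. Hits: 3.
Pile B: need g' = 2⊕3 = 1. Options: 11−1→G=1, 11−2→G=0, 11−5→G=0, 11−7→G=1, 11−8→G=0. Hits: 2.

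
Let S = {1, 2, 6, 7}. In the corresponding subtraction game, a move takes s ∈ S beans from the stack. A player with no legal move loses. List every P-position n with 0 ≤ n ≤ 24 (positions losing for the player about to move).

G(0) = 0
G(1) = mex{0} = 1
G(2) = mex{1,0} = 2
G(3) = mex{2,1} = 0
G(4) = mex{0,2} = 1
G(5) = mex{1,0} = 2
G(6) = mex{2,1,0} = 3
G(7) = mex{3,2,1,0} = 4
G(8) = mex{4,3,2,1} = 0
G(9) = mex{0,4,0,2} = 1
G(10) = mex{1,0,1,0} = 2
G(11) = mex{2,1,2,1} = 0
G(12) = mex{0,2,3,2} = 1
G(13) = mex{1,0,4,3} = 2
G(14) = mex{2,1,0,4} = 3
G(15) = mex{3,2,1,0} = 4
G(16) = mex{4,3,2,1} = 0
G(17) = mex{0,4,0,2} = 1
G(18) = mex{1,0,1,0} = 2
G(19) = mex{2,1,2,1} = 0
G(20) = mex{0,2,3,2} = 1
G(21) = mex{1,0,4,3} = 2
G(22) = mex{2,1,0,4} = 3
G(23) = mex{3,2,1,0} = 4
G(24) = mex{4,3,2,1} = 0
P-positions are exactly the n with G(n) = 0.

0, 3, 8, 11, 16, 19, 24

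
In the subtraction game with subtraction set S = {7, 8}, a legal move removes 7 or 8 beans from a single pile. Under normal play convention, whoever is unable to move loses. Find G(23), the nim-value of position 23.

G(0) = 0
G(1) = mex{} = 0
G(2) = mex{} = 0
G(3) = mex{} = 0
G(4) = mex{} = 0
G(5) = mex{} = 0
G(6) = mex{} = 0
G(7) = mex{0} = 1
G(8) = mex{0,0} = 1
G(9) = mex{0,0} = 1
G(10) = mex{0,0} = 1
G(11) = mex{0,0} = 1
G(12) = mex{0,0} = 1
G(13) = mex{0,0} = 1
G(14) = mex{1,0} = 2
G(15) = mex{1,1} = 0
G(16) = mex{1,1} = 0
G(17) = mex{1,1} = 0
G(18) = mex{1,1} = 0
G(19) = mex{1,1} = 0
G(20) = mex{1,1} = 0
G(21) = mex{2,1} = 0
G(22) = mex{0,2} = 1
G(23) = mex{0,0} = 1

1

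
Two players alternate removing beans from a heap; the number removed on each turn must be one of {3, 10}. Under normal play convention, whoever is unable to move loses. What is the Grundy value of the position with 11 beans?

1

n :  0  1  2  3  4  5  6  7  8  9 10 11
G :  0  0  0  1  1  1  0  0  0  1  1  1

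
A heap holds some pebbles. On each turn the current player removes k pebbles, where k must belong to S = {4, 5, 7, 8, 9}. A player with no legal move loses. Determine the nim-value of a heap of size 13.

n :  0  1  2  3  4  5  6  7  8  9 10 11 12 13
G :  0  0  0  0  1  1  1  1  2  2  2  2  3  0

0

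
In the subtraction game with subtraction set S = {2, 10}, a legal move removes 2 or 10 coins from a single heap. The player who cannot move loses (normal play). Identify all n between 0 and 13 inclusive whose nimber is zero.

n :  0  1  2  3  4  5  6  7  8  9 10 11 12 13
G :  0  0  1  1  0  0  1  1  0  0  1  1  0  0
P-positions are exactly the n with G(n) = 0.

0, 1, 4, 5, 8, 9, 12, 13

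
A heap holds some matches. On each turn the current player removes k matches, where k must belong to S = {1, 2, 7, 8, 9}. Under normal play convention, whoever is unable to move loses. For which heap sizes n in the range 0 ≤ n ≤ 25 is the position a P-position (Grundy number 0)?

0, 3, 6, 16, 19, 22

G(0) = 0
G(1) = mex{0} = 1
G(2) = mex{1,0} = 2
G(3) = mex{2,1} = 0
G(4) = mex{0,2} = 1
G(5) = mex{1,0} = 2
G(6) = mex{2,1} = 0
G(7) = mex{0,2,0} = 1
G(8) = mex{1,0,1,0} = 2
G(9) = mex{2,1,2,1,0} = 3
G(10) = mex{3,2,0,2,1} = 4
G(11) = mex{4,3,1,0,2} = 5
G(12) = mex{5,4,2,1,0} = 3
G(13) = mex{3,5,0,2,1} = 4
G(14) = mex{4,3,1,0,2} = 5
G(15) = mex{5,4,2,1,0} = 3
G(16) = mex{3,5,3,2,1} = 0
G(17) = mex{0,3,4,3,2} = 1
G(18) = mex{1,0,5,4,3} = 2
G(19) = mex{2,1,3,5,4} = 0
G(20) = mex{0,2,4,3,5} = 1
G(21) = mex{1,0,5,4,3} = 2
G(22) = mex{2,1,3,5,4} = 0
G(23) = mex{0,2,0,3,5} = 1
G(24) = mex{1,0,1,0,3} = 2
G(25) = mex{2,1,2,1,0} = 3
P-positions are exactly the n with G(n) = 0.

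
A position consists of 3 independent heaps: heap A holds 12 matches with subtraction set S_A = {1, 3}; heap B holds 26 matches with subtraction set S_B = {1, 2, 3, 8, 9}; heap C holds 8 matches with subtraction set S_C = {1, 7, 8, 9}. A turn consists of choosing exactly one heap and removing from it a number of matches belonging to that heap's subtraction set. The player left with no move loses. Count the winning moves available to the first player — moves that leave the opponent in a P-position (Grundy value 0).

0

Heap A, S = {1, 3}:
n :  0  1  2  3  4  5  6  7  8  9 10 11 12
G :  0  1  0  1  0  1  0  1  0  1  0  1  0
G_A(12) = 0.
Heap B, S = {1, 2, 3, 8, 9}:
n :  0  1  2  3  4  5  6  7  8  9 10 11 12 13 14 15 16 17 18 19 20 21 22 23 24 25 26
G :  0  1  2  3  0  1  2  3  4  5  0  1  2  3  0  1  2  3  4  5  0  1  2  3  0  1  2
G_B(26) = 2.
Heap C, S = {1, 7, 8, 9}:
n : 0 1 2 3 4 5 6 7 8
G : 0 1 0 1 0 1 0 1 2
G_C(8) = 2.
Combined Grundy value = 0 ⊕ 2 ⊕ 2 = 0.
A winning move leaves total XOR = 0, i.e. changes one component's Grundy value g to g ⊕ X where X is the current total.
Heap A: target g' = 0⊕0 = 0, but every legal move changes the Grundy value (mex property), so 0 moves.
Heap B: target g' = 2⊕0 = 2, but every legal move changes the Grundy value (mex property), so 0 moves.
Heap C: target g' = 2⊕0 = 2, but every legal move changes the Grundy value (mex property), so 0 moves.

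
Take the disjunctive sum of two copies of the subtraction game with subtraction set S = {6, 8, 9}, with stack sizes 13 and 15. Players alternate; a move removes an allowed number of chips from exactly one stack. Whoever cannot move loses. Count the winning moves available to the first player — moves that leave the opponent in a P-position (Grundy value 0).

All stacks use S = {6, 8, 9}:
G(0) = 0
G(1) = mex{} = 0
G(2) = mex{} = 0
G(3) = mex{} = 0
G(4) = mex{} = 0
G(5) = mex{} = 0
G(6) = mex{0} = 1
G(7) = mex{0} = 1
G(8) = mex{0,0} = 1
G(9) = mex{0,0,0} = 1
G(10) = mex{0,0,0} = 1
G(11) = mex{0,0,0} = 1
G(12) = mex{1,0,0} = 2
G(13) = mex{1,0,0} = 2
G(14) = mex{1,1,0} = 2
G(15) = mex{1,1,1} = 0
Stack A: G(13) = 2.
Stack B: G(15) = 0.
Combined Grundy value = 2 ⊕ 0 = 2.
A winning move leaves total XOR = 0, i.e. changes one component's Grundy value g to g ⊕ X where X is the current total.
Stack A: need g' = 2⊕2 = 0. Options: 13−6→G=1, 13−8→G=0, 13−9→G=0. Hits: 2.
Stack B: need g' = 0⊕2 = 2. Options: 15−6→G=1, 15−8→G=1, 15−9→G=1. Hits: 0.

2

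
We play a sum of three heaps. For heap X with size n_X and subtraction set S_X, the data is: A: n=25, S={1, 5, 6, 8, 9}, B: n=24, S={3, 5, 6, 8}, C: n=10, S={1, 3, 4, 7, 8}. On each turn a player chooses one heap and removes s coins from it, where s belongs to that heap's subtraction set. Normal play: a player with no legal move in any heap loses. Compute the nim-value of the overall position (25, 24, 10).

7

Heap A, S = {1, 5, 6, 8, 9}:
n :  0  1  2  3  4  5  6  7  8  9 10 11 12 13 14 15 16 17 18 19 20 21 22 23 24 25
G :  0  1  0  1  0  1  2  3  2  3  2  3  4  5  0  1  0  1  0  1  2  3  2  3  2  3
G_A(25) = 3.
Heap B, S = {3, 5, 6, 8}:
n :  0  1  2  3  4  5  6  7  8  9 10 11 12 13 14 15 16 17 18 19 20 21 22 23 24
G :  0  0  0  1  1  1  2  2  2  3  3  0  0  0  1  1  1  2  2  2  3  3  0  0  0
G_B(24) = 0.
Heap C, S = {1, 3, 4, 7, 8}:
n :  0  1  2  3  4  5  6  7  8  9 10
G :  0  1  0  1  2  3  2  3  4  5  4
G_C(10) = 4.
Combined Grundy value = 3 ⊕ 0 ⊕ 4 = 7.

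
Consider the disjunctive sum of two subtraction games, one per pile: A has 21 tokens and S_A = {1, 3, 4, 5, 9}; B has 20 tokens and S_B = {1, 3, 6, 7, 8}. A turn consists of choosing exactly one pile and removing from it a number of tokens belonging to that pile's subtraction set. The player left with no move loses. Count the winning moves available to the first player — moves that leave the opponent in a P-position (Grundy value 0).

0

Pile A, S = {1, 3, 4, 5, 9}:
n :  0  1  2  3  4  5  6  7  8  9 10 11 12 13 14 15 16 17 18 19 20 21
G :  0  1  0  1  2  3  2  3  0  1  0  1  2  3  2  3  0  1  0  1  2  3
G_A(21) = 3.
Pile B, S = {1, 3, 6, 7, 8}:
n :  0  1  2  3  4  5  6  7  8  9 10 11 12 13 14 15 16 17 18 19 20
G :  0  1  0  1  0  1  2  3  2  3  2  3  4  0  1  0  1  0  1  2  3
G_B(20) = 3.
Combined Grundy value = 3 ⊕ 3 = 0.
A winning move leaves total XOR = 0, i.e. changes one component's Grundy value g to g ⊕ X where X is the current total.
Pile A: target g' = 3⊕0 = 3, but every legal move changes the Grundy value (mex property), so 0 moves.
Pile B: target g' = 3⊕0 = 3, but every legal move changes the Grundy value (mex property), so 0 moves.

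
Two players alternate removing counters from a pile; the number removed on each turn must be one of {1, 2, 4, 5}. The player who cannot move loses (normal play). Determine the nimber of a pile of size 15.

0

n :  0  1  2  3  4  5  6  7  8  9 10 11 12 13 14 15
G :  0  1  2  0  1  2  0  1  2  0  1  2  0  1  2  0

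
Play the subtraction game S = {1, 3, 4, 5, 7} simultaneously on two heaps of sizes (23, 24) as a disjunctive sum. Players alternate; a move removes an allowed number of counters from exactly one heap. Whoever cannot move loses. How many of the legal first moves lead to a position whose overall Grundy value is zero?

All heaps use S = {1, 3, 4, 5, 7}:
G(0) = 0
G(1) = mex{0} = 1
G(2) = mex{1} = 0
G(3) = mex{0,0} = 1
G(4) = mex{1,1,0} = 2
G(5) = mex{2,0,1,0} = 3
G(6) = mex{3,1,0,1} = 2
G(7) = mex{2,2,1,0,0} = 3
G(8) = mex{3,3,2,1,1} = 0
G(9) = mex{0,2,3,2,0} = 1
G(10) = mex{1,3,2,3,1} = 0
G(11) = mex{0,0,3,2,2} = 1
G(12) = mex{1,1,0,3,3} = 2
G(13) = mex{2,0,1,0,2} = 3
G(14) = mex{3,1,0,1,3} = 2
G(15) = mex{2,2,1,0,0} = 3
G(16) = mex{3,3,2,1,1} = 0
G(17) = mex{0,2,3,2,0} = 1
G(18) = mex{1,3,2,3,1} = 0
G(19) = mex{0,0,3,2,2} = 1
G(20) = mex{1,1,0,3,3} = 2
G(21) = mex{2,0,1,0,2} = 3
G(22) = mex{3,1,0,1,3} = 2
G(23) = mex{2,2,1,0,0} = 3
G(24) = mex{3,3,2,1,1} = 0
Heap A: G(23) = 3.
Heap B: G(24) = 0.
Combined Grundy value = 3 ⊕ 0 = 3.
A winning move leaves total XOR = 0, i.e. changes one component's Grundy value g to g ⊕ X where X is the current total.
Heap A: need g' = 3⊕3 = 0. Options: 23−1→G=2, 23−3→G=2, 23−4→G=1, 23−5→G=0, 23−7→G=0. Hits: 2.
Heap B: need g' = 0⊕3 = 3. Options: 24−1→G=3, 24−3→G=3, 24−4→G=2, 24−5→G=1, 24−7→G=1. Hits: 2.

4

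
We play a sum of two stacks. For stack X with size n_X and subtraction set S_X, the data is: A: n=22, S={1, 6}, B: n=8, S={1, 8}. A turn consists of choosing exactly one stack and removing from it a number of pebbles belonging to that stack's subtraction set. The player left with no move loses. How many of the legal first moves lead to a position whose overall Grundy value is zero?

1

Stack A, S = {1, 6}:
n :  0  1  2  3  4  5  6  7  8  9 10 11 12 13 14 15 16 17 18 19 20 21 22
G :  0  1  0  1  0  1  2  0  1  0  1  0  1  2  0  1  0  1  0  1  2  0  1
G_A(22) = 1.
Stack B, S = {1, 8}:
G(0) = 0
G(1) = mex{0} = 1
G(2) = mex{1} = 0
G(3) = mex{0} = 1
G(4) = mex{1} = 0
G(5) = mex{0} = 1
G(6) = mex{1} = 0
G(7) = mex{0} = 1
G(8) = mex{1,0} = 2
G_B(8) = 2.
Combined Grundy value = 1 ⊕ 2 = 3.
A winning move leaves total XOR = 0, i.e. changes one component's Grundy value g to g ⊕ X where X is the current total.
Stack A: need g' = 1⊕3 = 2. Options: 22−1→G=0, 22−6→G=0. Hits: 0.
Stack B: need g' = 2⊕3 = 1. Options: 8−1→G=1, 8−8→G=0. Hits: 1.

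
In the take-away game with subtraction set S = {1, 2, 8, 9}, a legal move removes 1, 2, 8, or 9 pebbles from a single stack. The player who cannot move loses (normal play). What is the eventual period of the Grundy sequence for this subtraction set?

10

G(0) = 0
G(1) = mex{0} = 1
G(2) = mex{1,0} = 2
G(3) = mex{2,1} = 0
G(4) = mex{0,2} = 1
G(5) = mex{1,0} = 2
G(6) = mex{2,1} = 0
G(7) = mex{0,2} = 1
G(8) = mex{1,0,0} = 2
G(9) = mex{2,1,1,0} = 3
G(10) = mex{3,2,2,1} = 0
G(11) = mex{0,3,0,2} = 1
G(12) = mex{1,0,1,0} = 2
G(13) = mex{2,1,2,1} = 0
G(14) = mex{0,2,0,2} = 1
G(15) = mex{1,0,1,0} = 2
G(16) = mex{2,1,2,1} = 0
G(17) = mex{0,2,3,2} = 1
G(18) = mex{1,0,0,3} = 2
G(19) = mex{2,1,1,0} = 3
G(20) = mex{3,2,2,1} = 0
G(21) = mex{0,3,0,2} = 1
G(n+10) = G(n) holds for n = 0,…,8 (a full window of length max(S) = 9), so the sequence is purely periodic with period 10.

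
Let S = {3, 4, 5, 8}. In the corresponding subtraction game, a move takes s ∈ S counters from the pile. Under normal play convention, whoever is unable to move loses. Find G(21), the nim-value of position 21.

3

n :  0  1  2  3  4  5  6  7  8  9 10 11 12 13 14 15 16 17 18 19 20 21
G :  0  0  0  1  1  1  2  2  2  3  3  0  0  0  1  1  1  2  2  2  3  3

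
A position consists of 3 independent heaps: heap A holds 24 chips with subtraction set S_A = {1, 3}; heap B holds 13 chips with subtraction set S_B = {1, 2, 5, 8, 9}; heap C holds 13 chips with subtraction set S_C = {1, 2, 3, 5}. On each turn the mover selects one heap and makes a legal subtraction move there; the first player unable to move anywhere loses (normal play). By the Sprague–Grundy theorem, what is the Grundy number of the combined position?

Heap A, S = {1, 3}:
n :  0  1  2  3  4  5  6  7  8  9 10 11 12 13 14 15 16 17 18 19 20 21 22 23 24
G :  0  1  0  1  0  1  0  1  0  1  0  1  0  1  0  1  0  1  0  1  0  1  0  1  0
G_A(24) = 0.
Heap B, S = {1, 2, 5, 8, 9}:
n :  0  1  2  3  4  5  6  7  8  9 10 11 12 13
G :  0  1  2  0  1  2  0  1  2  3  0  1  2  0
G_B(13) = 0.
Heap C, S = {1, 2, 3, 5}:
G(0) = 0
G(1) = mex{0} = 1
G(2) = mex{1,0} = 2
G(3) = mex{2,1,0} = 3
G(4) = mex{3,2,1} = 0
G(5) = mex{0,3,2,0} = 1
G(6) = mex{1,0,3,1} = 2
G(7) = mex{2,1,0,2} = 3
G(8) = mex{3,2,1,3} = 0
G(9) = mex{0,3,2,0} = 1
G(10) = mex{1,0,3,1} = 2
G(11) = mex{2,1,0,2} = 3
G(12) = mex{3,2,1,3} = 0
G(13) = mex{0,3,2,0} = 1
G_C(13) = 1.
Combined Grundy value = 0 ⊕ 0 ⊕ 1 = 1.

1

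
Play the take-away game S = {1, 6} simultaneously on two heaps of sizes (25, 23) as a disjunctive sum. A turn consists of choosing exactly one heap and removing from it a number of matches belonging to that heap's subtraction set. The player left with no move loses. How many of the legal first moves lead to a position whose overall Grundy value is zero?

0

All heaps use S = {1, 6}:
G(0) = 0
G(1) = mex{0} = 1
G(2) = mex{1} = 0
G(3) = mex{0} = 1
G(4) = mex{1} = 0
G(5) = mex{0} = 1
G(6) = mex{1,0} = 2
G(7) = mex{2,1} = 0
G(8) = mex{0,0} = 1
G(9) = mex{1,1} = 0
G(10) = mex{0,0} = 1
G(11) = mex{1,1} = 0
G(12) = mex{0,2} = 1
G(13) = mex{1,0} = 2
G(14) = mex{2,1} = 0
G(15) = mex{0,0} = 1
G(16) = mex{1,1} = 0
G(17) = mex{0,0} = 1
G(18) = mex{1,1} = 0
G(19) = mex{0,2} = 1
G(20) = mex{1,0} = 2
G(21) = mex{2,1} = 0
G(22) = mex{0,0} = 1
G(23) = mex{1,1} = 0
G(24) = mex{0,0} = 1
G(25) = mex{1,1} = 0
Heap A: G(25) = 0.
Heap B: G(23) = 0.
Combined Grundy value = 0 ⊕ 0 = 0.
A winning move leaves total XOR = 0, i.e. changes one component's Grundy value g to g ⊕ X where X is the current total.
Heap A: target g' = 0⊕0 = 0, but every legal move changes the Grundy value (mex property), so 0 moves.
Heap B: target g' = 0⊕0 = 0, but every legal move changes the Grundy value (mex property), so 0 moves.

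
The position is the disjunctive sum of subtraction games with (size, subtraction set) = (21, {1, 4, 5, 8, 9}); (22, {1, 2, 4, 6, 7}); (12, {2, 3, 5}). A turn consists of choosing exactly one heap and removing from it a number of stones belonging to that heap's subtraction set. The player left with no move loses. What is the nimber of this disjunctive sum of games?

Heap A, S = {1, 4, 5, 8, 9}:
G(0) = 0
G(1) = mex{0} = 1
G(2) = mex{1} = 0
G(3) = mex{0} = 1
G(4) = mex{1,0} = 2
G(5) = mex{2,1,0} = 3
G(6) = mex{3,0,1} = 2
G(7) = mex{2,1,0} = 3
G(8) = mex{3,2,1,0} = 4
G(9) = mex{4,3,2,1,0} = 5
G(10) = mex{5,2,3,0,1} = 4
G(11) = mex{4,3,2,1,0} = 5
G(12) = mex{5,4,3,2,1} = 0
G(13) = mex{0,5,4,3,2} = 1
G(14) = mex{1,4,5,2,3} = 0
G(15) = mex{0,5,4,3,2} = 1
G(16) = mex{1,0,5,4,3} = 2
G(17) = mex{2,1,0,5,4} = 3
G(18) = mex{3,0,1,4,5} = 2
G(19) = mex{2,1,0,5,4} = 3
G(20) = mex{3,2,1,0,5} = 4
G(21) = mex{4,3,2,1,0} = 5
G_A(21) = 5.
Heap B, S = {1, 2, 4, 6, 7}:
G(0) = 0
G(1) = mex{0} = 1
G(2) = mex{1,0} = 2
G(3) = mex{2,1} = 0
G(4) = mex{0,2,0} = 1
G(5) = mex{1,0,1} = 2
G(6) = mex{2,1,2,0} = 3
G(7) = mex{3,2,0,1,0} = 4
G(8) = mex{4,3,1,2,1} = 0
G(9) = mex{0,4,2,0,2} = 1
G(10) = mex{1,0,3,1,0} = 2
G(11) = mex{2,1,4,2,1} = 0
G(12) = mex{0,2,0,3,2} = 1
G(13) = mex{1,0,1,4,3} = 2
G(14) = mex{2,1,2,0,4} = 3
G(15) = mex{3,2,0,1,0} = 4
G(16) = mex{4,3,1,2,1} = 0
G(17) = mex{0,4,2,0,2} = 1
G(18) = mex{1,0,3,1,0} = 2
G(19) = mex{2,1,4,2,1} = 0
G(20) = mex{0,2,0,3,2} = 1
G(21) = mex{1,0,1,4,3} = 2
G(22) = mex{2,1,2,0,4} = 3
G_B(22) = 3.
Heap C, S = {2, 3, 5}:
G(0) = 0
G(1) = mex{} = 0
G(2) = mex{0} = 1
G(3) = mex{0,0} = 1
G(4) = mex{1,0} = 2
G(5) = mex{1,1,0} = 2
G(6) = mex{2,1,0} = 3
G(7) = mex{2,2,1} = 0
G(8) = mex{3,2,1} = 0
G(9) = mex{0,3,2} = 1
G(10) = mex{0,0,2} = 1
G(11) = mex{1,0,3} = 2
G(12) = mex{1,1,0} = 2
G_C(12) = 2.
Combined Grundy value = 5 ⊕ 3 ⊕ 2 = 4.

4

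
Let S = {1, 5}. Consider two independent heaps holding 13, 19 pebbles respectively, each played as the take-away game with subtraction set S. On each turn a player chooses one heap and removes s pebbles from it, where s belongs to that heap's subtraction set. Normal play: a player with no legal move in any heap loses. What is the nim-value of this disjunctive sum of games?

All heaps use S = {1, 5}:
n :  0  1  2  3  4  5  6  7  8  9 10 11 12 13 14 15 16 17 18 19
G :  0  1  0  1  0  1  0  1  0  1  0  1  0  1  0  1  0  1  0  1
Heap A: G(13) = 1.
Heap B: G(19) = 1.
Combined Grundy value = 1 ⊕ 1 = 0.

0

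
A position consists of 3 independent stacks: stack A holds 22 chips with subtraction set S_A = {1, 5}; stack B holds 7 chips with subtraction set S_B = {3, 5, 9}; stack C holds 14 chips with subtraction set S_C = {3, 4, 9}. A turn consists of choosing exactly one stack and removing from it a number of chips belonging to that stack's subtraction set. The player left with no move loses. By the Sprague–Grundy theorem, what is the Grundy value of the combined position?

2

Stack A, S = {1, 5}:
G(0) = 0
G(1) = mex{0} = 1
G(2) = mex{1} = 0
G(3) = mex{0} = 1
G(4) = mex{1} = 0
G(5) = mex{0,0} = 1
G(6) = mex{1,1} = 0
G(7) = mex{0,0} = 1
G(8) = mex{1,1} = 0
G(9) = mex{0,0} = 1
G(10) = mex{1,1} = 0
G(11) = mex{0,0} = 1
G(12) = mex{1,1} = 0
G(13) = mex{0,0} = 1
G(14) = mex{1,1} = 0
G(15) = mex{0,0} = 1
G(16) = mex{1,1} = 0
G(17) = mex{0,0} = 1
G(18) = mex{1,1} = 0
G(19) = mex{0,0} = 1
G(20) = mex{1,1} = 0
G(21) = mex{0,0} = 1
G(22) = mex{1,1} = 0
G_A(22) = 0.
Stack B, S = {3, 5, 9}:
G(0) = 0
G(1) = mex{} = 0
G(2) = mex{} = 0
G(3) = mex{0} = 1
G(4) = mex{0} = 1
G(5) = mex{0,0} = 1
G(6) = mex{1,0} = 2
G(7) = mex{1,0} = 2
G_B(7) = 2.
Stack C, S = {3, 4, 9}:
G(0) = 0
G(1) = mex{} = 0
G(2) = mex{} = 0
G(3) = mex{0} = 1
G(4) = mex{0,0} = 1
G(5) = mex{0,0} = 1
G(6) = mex{1,0} = 2
G(7) = mex{1,1} = 0
G(8) = mex{1,1} = 0
G(9) = mex{2,1,0} = 3
G(10) = mex{0,2,0} = 1
G(11) = mex{0,0,0} = 1
G(12) = mex{3,0,1} = 2
G(13) = mex{1,3,1} = 0
G(14) = mex{1,1,1} = 0
G_C(14) = 0.
Combined Grundy value = 0 ⊕ 2 ⊕ 0 = 2.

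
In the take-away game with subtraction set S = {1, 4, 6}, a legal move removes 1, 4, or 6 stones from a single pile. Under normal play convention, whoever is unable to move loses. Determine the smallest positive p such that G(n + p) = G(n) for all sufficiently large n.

5

n :  0  1  2  3  4  5  6  7  8  9 10 11 12 13 14
G :  0  1  0  1  2  0  1  0  1  2  0  1  0  1  2
G(n+5) = G(n) holds for n = 0,…,5 (a full window of length max(S) = 6), so the sequence is purely periodic with period 5.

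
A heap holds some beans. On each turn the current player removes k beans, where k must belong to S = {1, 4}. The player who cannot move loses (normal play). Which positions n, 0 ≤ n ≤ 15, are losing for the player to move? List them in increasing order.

G(0) = 0
G(1) = mex{0} = 1
G(2) = mex{1} = 0
G(3) = mex{0} = 1
G(4) = mex{1,0} = 2
G(5) = mex{2,1} = 0
G(6) = mex{0,0} = 1
G(7) = mex{1,1} = 0
G(8) = mex{0,2} = 1
G(9) = mex{1,0} = 2
G(10) = mex{2,1} = 0
G(11) = mex{0,0} = 1
G(12) = mex{1,1} = 0
G(13) = mex{0,2} = 1
G(14) = mex{1,0} = 2
G(15) = mex{2,1} = 0
P-positions are exactly the n with G(n) = 0.

0, 2, 5, 7, 10, 12, 15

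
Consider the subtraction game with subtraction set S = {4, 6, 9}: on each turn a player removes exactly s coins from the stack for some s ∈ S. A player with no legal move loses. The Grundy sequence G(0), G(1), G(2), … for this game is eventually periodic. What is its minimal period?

G(0) = 0
G(1) = mex{} = 0
G(2) = mex{} = 0
G(3) = mex{} = 0
G(4) = mex{0} = 1
G(5) = mex{0} = 1
G(6) = mex{0,0} = 1
G(7) = mex{0,0} = 1
G(8) = mex{1,0} = 2
G(9) = mex{1,0,0} = 2
G(10) = mex{1,1,0} = 2
G(11) = mex{1,1,0} = 2
G(12) = mex{2,1,0} = 3
G(13) = mex{2,1,1} = 0
G(14) = mex{2,2,1} = 0
G(15) = mex{2,2,1} = 0
G(16) = mex{3,2,1} = 0
G(17) = mex{0,2,2} = 1
G(18) = mex{0,3,2} = 1
G(19) = mex{0,0,2} = 1
G(20) = mex{0,0,2} = 1
G(21) = mex{1,0,3} = 2
G(22) = mex{1,0,0} = 2
G(23) = mex{1,1,0} = 2
G(24) = mex{1,1,0} = 2
G(25) = mex{2,1,0} = 3
G(26) = mex{2,1,1} = 0
G(27) = mex{2,2,1} = 0
G(n+13) = G(n) holds for n = 0,…,8 (a full window of length max(S) = 9), so the sequence is purely periodic with period 13.

13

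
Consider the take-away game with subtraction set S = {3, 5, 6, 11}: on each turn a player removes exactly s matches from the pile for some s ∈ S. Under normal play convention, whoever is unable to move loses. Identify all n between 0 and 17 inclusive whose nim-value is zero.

n :  0  1  2  3  4  5  6  7  8  9 10 11 12 13 14 15 16 17
G :  0  0  0  1  1  1  2  2  2  0  0  3  1  1  4  2  2  0
P-positions are exactly the n with G(n) = 0.

0, 1, 2, 9, 10, 17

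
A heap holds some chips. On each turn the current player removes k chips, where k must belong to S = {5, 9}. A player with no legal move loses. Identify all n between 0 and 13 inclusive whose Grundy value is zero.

n :  0  1  2  3  4  5  6  7  8  9 10 11 12 13
G :  0  0  0  0  0  1  1  1  1  1  2  2  2  2
P-positions are exactly the n with G(n) = 0.

0, 1, 2, 3, 4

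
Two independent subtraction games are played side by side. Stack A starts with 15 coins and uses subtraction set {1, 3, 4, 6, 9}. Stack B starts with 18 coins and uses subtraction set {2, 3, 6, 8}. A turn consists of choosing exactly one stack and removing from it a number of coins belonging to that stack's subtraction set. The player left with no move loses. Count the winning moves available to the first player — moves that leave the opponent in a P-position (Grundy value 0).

4

Stack A, S = {1, 3, 4, 6, 9}:
n :  0  1  2  3  4  5  6  7  8  9 10 11 12 13 14 15
G :  0  1  0  1  2  3  2  0  1  4  3  2  0  1  0  1
G_A(15) = 1.
Stack B, S = {2, 3, 6, 8}:
n :  0  1  2  3  4  5  6  7  8  9 10 11 12 13 14 15 16 17 18
G :  0  0  1  1  2  0  3  1  2  2  0  3  1  2  0  0  1  1  2
G_B(18) = 2.
Combined Grundy value = 1 ⊕ 2 = 3.
A winning move leaves total XOR = 0, i.e. changes one component's Grundy value g to g ⊕ X where X is the current total.
Stack A: need g' = 1⊕3 = 2. Options: 15−1→G=0, 15−3→G=0, 15−4→G=2, 15−6→G=4, 15−9→G=2. Hits: 2.
Stack B: need g' = 2⊕3 = 1. Options: 18−2→G=1, 18−3→G=0, 18−6→G=1, 18−8→G=0. Hits: 2.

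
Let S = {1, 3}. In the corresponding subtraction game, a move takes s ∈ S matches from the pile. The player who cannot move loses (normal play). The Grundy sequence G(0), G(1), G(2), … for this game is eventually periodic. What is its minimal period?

2

G(0) = 0
G(1) = mex{0} = 1
G(2) = mex{1} = 0
G(3) = mex{0,0} = 1
G(4) = mex{1,1} = 0
G(5) = mex{0,0} = 1
G(6) = mex{1,1} = 0
G(7) = mex{0,0} = 1
G(8) = mex{1,1} = 0
G(9) = mex{0,0} = 1
G(10) = mex{1,1} = 0
G(11) = mex{0,0} = 1
G(12) = mex{1,1} = 0
G(13) = mex{0,0} = 1
G(14) = mex{1,1} = 0
G(n+2) = G(n) holds for n = 0,…,2 (a full window of length max(S) = 3), so the sequence is purely periodic with period 2.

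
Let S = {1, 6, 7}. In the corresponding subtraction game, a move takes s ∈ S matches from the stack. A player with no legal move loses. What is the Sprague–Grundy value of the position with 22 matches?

G(0) = 0
G(1) = mex{0} = 1
G(2) = mex{1} = 0
G(3) = mex{0} = 1
G(4) = mex{1} = 0
G(5) = mex{0} = 1
G(6) = mex{1,0} = 2
G(7) = mex{2,1,0} = 3
G(8) = mex{3,0,1} = 2
G(9) = mex{2,1,0} = 3
G(10) = mex{3,0,1} = 2
G(11) = mex{2,1,0} = 3
G(12) = mex{3,2,1} = 0
G(13) = mex{0,3,2} = 1
G(14) = mex{1,2,3} = 0
G(15) = mex{0,3,2} = 1
G(16) = mex{1,2,3} = 0
G(17) = mex{0,3,2} = 1
G(18) = mex{1,0,3} = 2
G(19) = mex{2,1,0} = 3
G(20) = mex{3,0,1} = 2
G(21) = mex{2,1,0} = 3
G(22) = mex{3,0,1} = 2

2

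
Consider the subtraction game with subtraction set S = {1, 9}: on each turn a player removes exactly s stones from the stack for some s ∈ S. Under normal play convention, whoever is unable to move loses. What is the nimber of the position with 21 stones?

n :  0  1  2  3  4  5  6  7  8  9 10 11 12 13 14 15 16 17 18 19 20 21
G :  0  1  0  1  0  1  0  1  0  1  0  1  0  1  0  1  0  1  0  1  0  1

1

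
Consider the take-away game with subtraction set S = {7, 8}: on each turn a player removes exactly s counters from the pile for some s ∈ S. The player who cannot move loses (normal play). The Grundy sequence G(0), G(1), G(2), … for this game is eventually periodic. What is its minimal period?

G(0) = 0
G(1) = mex{} = 0
G(2) = mex{} = 0
G(3) = mex{} = 0
G(4) = mex{} = 0
G(5) = mex{} = 0
G(6) = mex{} = 0
G(7) = mex{0} = 1
G(8) = mex{0,0} = 1
G(9) = mex{0,0} = 1
G(10) = mex{0,0} = 1
G(11) = mex{0,0} = 1
G(12) = mex{0,0} = 1
G(13) = mex{0,0} = 1
G(14) = mex{1,0} = 2
G(15) = mex{1,1} = 0
G(16) = mex{1,1} = 0
G(17) = mex{1,1} = 0
G(18) = mex{1,1} = 0
G(19) = mex{1,1} = 0
G(20) = mex{1,1} = 0
G(21) = mex{2,1} = 0
G(22) = mex{0,2} = 1
G(23) = mex{0,0} = 1
G(24) = mex{0,0} = 1
G(25) = mex{0,0} = 1
G(26) = mex{0,0} = 1
G(27) = mex{0,0} = 1
G(28) = mex{0,0} = 1
G(29) = mex{1,0} = 2
G(30) = mex{1,1} = 0
G(31) = mex{1,1} = 0
G(n+15) = G(n) holds for n = 0,…,7 (a full window of length max(S) = 8), so the sequence is purely periodic with period 15.

15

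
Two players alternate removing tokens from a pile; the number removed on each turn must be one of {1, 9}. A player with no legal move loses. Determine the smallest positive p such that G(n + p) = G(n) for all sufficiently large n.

2

n :  0  1  2  3  4  5  6  7  8  9 10 11 12 13 14
G :  0  1  0  1  0  1  0  1  0  1  0  1  0  1  0
G(n+2) = G(n) holds for n = 0,…,8 (a full window of length max(S) = 9), so the sequence is purely periodic with period 2.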